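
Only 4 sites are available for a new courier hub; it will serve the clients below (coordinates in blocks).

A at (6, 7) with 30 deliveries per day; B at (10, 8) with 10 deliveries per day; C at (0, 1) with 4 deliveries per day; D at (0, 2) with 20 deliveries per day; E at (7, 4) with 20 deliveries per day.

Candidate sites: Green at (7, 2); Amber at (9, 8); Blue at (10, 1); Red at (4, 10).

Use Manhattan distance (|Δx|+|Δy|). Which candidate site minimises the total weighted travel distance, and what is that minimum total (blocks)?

Total weighted distance at each candidate:
  Green (7, 2): total = 482
  Amber (9, 8): total = 614
  Blue (10, 1): total = 750
  Red (4, 10): total = 702
Minimum is at Green with total 482 blocks.

Green, total 482 blocks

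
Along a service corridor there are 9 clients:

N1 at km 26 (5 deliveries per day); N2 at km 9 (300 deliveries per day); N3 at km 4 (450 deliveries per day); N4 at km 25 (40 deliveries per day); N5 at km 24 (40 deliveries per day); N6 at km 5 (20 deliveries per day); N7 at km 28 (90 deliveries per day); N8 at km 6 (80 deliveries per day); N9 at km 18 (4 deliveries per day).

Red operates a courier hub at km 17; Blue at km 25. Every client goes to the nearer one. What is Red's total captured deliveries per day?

The indifferent point is the midpoint (17+25)/2 = 21; clients left of it (closer to Red at 17) go to Red, those right go to Blue.
  N3 at 4 (w=450) → Red
  N6 at 5 (w=20) → Red
  N8 at 6 (w=80) → Red
  N2 at 9 (w=300) → Red
  N9 at 18 (w=4) → Red
  N5 at 24 (w=40) → Blue
  N4 at 25 (w=40) → Blue
  N1 at 26 (w=5) → Blue
  N7 at 28 (w=90) → Blue
Red captures 854; Blue captures 175.

854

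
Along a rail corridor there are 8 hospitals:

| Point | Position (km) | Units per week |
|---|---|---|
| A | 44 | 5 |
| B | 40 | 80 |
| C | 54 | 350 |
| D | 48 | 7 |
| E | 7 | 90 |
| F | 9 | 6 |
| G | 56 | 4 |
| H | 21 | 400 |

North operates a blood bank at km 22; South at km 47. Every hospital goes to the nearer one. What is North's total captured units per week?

496

The indifferent point is the midpoint (22+47)/2 = 34.5; hospitals left of it (closer to North at 22) go to North, those right go to South.
  E at 7 (w=90) → North
  F at 9 (w=6) → North
  H at 21 (w=400) → North
  B at 40 (w=80) → South
  A at 44 (w=5) → South
  D at 48 (w=7) → South
  C at 54 (w=350) → South
  G at 56 (w=4) → South
North captures 496; South captures 446.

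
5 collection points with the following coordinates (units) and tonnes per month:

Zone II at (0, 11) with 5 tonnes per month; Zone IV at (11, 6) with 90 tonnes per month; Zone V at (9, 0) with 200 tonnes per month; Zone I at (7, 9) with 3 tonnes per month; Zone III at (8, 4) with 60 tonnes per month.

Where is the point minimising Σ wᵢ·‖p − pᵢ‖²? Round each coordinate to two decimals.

(9.19, 2.41)

The minimiser of Σwᵢ‖p−pᵢ‖² is the weighted centroid p* = (Σwᵢpᵢ)/(Σwᵢ).
Σwᵢ = 358.
Σwᵢxᵢ = 5·0 + 90·11 + 200·9 + 3·7 + 60·8 = 3291.
Σwᵢyᵢ = 5·11 + 90·6 + 200·0 + 3·9 + 60·4 = 862.
x* = 3291/358 = 9.19, y* = 862/358 = 2.41.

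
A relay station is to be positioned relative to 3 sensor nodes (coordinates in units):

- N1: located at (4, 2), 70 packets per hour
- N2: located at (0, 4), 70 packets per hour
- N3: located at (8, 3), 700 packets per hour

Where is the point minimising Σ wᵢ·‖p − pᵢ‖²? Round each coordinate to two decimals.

The minimiser of Σwᵢ‖p−pᵢ‖² is the weighted centroid p* = (Σwᵢpᵢ)/(Σwᵢ).
Σwᵢ = 840.
Σwᵢxᵢ = 70·4 + 70·0 + 700·8 = 5880.
Σwᵢyᵢ = 70·2 + 70·4 + 700·3 = 2520.
x* = 5880/840 = 7.00, y* = 2520/840 = 3.00.

(7.00, 3.00)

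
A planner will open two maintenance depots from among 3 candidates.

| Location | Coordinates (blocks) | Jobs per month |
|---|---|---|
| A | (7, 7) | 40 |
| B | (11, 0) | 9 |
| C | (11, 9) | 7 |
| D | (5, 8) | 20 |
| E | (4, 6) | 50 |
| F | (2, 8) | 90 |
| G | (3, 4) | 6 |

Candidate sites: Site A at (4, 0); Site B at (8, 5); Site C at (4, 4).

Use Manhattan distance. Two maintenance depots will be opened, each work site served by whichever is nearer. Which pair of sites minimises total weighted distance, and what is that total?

{Site B, Site C}, total 987

Evaluate every pair (each demand assigned to the nearer of the two):
  {Site B, Site C}: total = 987
  {Site A, Site C}: total = 1133
  {Site A, Site B}: total = 1442
Best pair: {Site B, Site C} with total 987.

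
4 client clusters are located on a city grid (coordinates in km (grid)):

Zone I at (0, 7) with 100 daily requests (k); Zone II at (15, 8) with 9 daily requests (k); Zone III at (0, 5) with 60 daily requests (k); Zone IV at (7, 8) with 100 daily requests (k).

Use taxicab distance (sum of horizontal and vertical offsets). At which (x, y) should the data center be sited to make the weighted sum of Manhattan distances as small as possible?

Manhattan distance separates: Σwᵢ(|x−xᵢ|+|y−yᵢ|) = Σwᵢ|x−xᵢ| + Σwᵢ|y−yᵢ|, so x and y are optimised independently as 1-D weighted medians.
Total weight W = 269; half = 134.5.
x-coordinate, sorted with cumulative weight:
  x=0 (Zone I, w=100) cum 100
  x=0 (Zone III, w=60) cum 160  ← median
  x=7 (Zone IV, w=100) cum 260
  x=15 (Zone II, w=9) cum 269
⇒ x* = 0
y-coordinate, sorted with cumulative weight:
  y=5 (Zone III, w=60) cum 60
  y=7 (Zone I, w=100) cum 160  ← median
  y=8 (Zone II, w=9) cum 169
  y=8 (Zone IV, w=100) cum 269
⇒ y* = 7

(0, 7)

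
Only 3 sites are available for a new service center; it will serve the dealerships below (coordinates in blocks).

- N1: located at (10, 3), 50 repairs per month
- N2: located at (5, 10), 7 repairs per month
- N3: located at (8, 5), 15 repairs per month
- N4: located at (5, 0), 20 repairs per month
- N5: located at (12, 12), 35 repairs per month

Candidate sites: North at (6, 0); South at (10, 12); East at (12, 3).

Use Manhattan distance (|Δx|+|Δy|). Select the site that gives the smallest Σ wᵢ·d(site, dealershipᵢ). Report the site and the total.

Total weighted distance at each candidate:
  North (6, 0): total = 1182
  South (10, 12): total = 1044
  East (12, 3): total = 803
Minimum is at East with total 803 blocks.

East, total 803 blocks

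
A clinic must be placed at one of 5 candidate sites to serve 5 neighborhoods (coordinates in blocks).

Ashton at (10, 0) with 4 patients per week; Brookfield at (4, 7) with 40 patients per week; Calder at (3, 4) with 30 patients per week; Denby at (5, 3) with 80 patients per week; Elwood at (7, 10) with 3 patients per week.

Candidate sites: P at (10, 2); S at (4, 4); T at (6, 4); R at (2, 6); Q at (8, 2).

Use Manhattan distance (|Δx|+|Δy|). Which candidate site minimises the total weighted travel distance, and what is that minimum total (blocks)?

Total weighted distance at each candidate:
  P (10, 2): total = 1231
  S (4, 4): total = 377
  T (6, 4): total = 503
  R (2, 6): total = 773
  Q (8, 2): total = 933
Minimum is at S with total 377 blocks.

S, total 377 blocks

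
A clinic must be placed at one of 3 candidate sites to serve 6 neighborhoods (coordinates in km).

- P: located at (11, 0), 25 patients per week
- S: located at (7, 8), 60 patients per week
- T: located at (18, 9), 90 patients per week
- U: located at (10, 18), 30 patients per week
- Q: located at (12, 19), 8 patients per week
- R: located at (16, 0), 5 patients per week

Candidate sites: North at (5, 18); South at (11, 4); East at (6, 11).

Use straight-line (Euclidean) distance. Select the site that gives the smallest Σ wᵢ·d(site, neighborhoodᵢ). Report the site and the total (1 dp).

South, total 1787.0 km

Total weighted distance at each candidate:
  North (5, 18): total = 2821.3
  South (11, 4): total = 1787.0
  East (6, 11): total = 1982.9
Minimum is at South with total 1787.0 km.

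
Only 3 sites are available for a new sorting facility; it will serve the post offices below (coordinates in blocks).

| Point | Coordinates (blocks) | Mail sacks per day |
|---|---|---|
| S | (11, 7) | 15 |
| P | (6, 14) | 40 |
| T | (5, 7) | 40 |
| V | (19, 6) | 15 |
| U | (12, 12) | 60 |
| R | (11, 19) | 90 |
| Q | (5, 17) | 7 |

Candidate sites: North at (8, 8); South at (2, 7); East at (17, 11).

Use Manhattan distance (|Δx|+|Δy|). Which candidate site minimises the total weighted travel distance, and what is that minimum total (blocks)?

Total weighted distance at each candidate:
  North (8, 8): total = 2559
  South (2, 7): total = 3846
  East (17, 11): total = 3201
Minimum is at North with total 2559 blocks.

North, total 2559 blocks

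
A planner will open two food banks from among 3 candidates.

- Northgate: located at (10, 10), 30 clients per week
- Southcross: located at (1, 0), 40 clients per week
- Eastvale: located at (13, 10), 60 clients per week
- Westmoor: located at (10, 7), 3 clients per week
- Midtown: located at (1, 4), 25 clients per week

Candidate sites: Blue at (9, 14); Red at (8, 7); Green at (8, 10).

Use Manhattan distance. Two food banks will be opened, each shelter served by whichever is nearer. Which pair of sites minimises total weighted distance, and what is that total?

{Red, Green}, total 1176

Evaluate every pair (each demand assigned to the nearer of the two):
  {Red, Green}: total = 1176
  {Blue, Green}: total = 1380
  {Blue, Red}: total = 1446
Best pair: {Red, Green} with total 1176.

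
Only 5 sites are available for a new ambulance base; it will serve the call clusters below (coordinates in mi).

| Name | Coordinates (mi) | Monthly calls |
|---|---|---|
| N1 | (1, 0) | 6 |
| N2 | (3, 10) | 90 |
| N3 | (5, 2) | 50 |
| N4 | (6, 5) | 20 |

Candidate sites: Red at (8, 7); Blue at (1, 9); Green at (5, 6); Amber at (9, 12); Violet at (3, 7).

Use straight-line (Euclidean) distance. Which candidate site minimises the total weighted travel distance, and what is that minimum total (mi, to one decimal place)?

Total weighted distance at each candidate:
  Red (8, 7): total = 932.3
  Blue (1, 9): total = 786.4
  Green (5, 6): total = 674.0
  Amber (9, 12): total = 1346.6
  Violet (3, 7): total = 655.0
Minimum is at Violet with total 655.0 mi.

Violet, total 655.0 mi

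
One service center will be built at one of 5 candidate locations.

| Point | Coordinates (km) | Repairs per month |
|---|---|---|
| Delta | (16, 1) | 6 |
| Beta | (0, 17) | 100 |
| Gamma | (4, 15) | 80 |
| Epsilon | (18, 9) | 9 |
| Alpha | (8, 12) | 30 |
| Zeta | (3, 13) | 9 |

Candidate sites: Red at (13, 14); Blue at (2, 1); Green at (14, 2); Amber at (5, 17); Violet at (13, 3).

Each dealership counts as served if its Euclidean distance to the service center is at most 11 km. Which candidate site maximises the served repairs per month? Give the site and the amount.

Coverage radius r = 11 km; a point is covered iff (Δx)²+(Δy)² ≤ 11² = 121.
  Red (13, 14): covers {Gamma, Epsilon, Alpha, Zeta} → 128
  Blue (2, 1): covers {none} → 0
  Green (14, 2): covers {Delta, Epsilon} → 15
  Amber (5, 17): covers {Beta, Gamma, Alpha, Zeta} → 219
  Violet (13, 3): covers {Delta, Epsilon, Alpha} → 45
Maximum coverage at Amber: 219 repairs per month.

Amber, covering 219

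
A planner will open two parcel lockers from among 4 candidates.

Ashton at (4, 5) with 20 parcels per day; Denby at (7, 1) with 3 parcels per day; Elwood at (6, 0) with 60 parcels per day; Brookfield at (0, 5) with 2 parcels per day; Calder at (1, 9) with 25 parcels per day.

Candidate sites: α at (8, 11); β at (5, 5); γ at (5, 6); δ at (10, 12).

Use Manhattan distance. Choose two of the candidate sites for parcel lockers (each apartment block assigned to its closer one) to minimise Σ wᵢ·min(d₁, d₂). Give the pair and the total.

Evaluate every pair (each demand assigned to the nearer of the two):
  {β, γ}: total = 583
  {α, β}: total = 608
  {β, δ}: total = 608
  {α, γ}: total = 668
  {γ, δ}: total = 668
  {α, δ}: total = 1266
Best pair: {β, γ} with total 583.

{β, γ}, total 583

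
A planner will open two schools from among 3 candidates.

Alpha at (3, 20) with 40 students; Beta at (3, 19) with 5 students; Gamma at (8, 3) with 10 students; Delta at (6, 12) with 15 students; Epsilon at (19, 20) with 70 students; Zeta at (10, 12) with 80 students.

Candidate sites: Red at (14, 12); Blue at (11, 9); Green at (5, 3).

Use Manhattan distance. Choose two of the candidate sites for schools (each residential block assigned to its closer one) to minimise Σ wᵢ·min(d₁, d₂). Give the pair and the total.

Evaluate every pair (each demand assigned to the nearer of the two):
  {Red, Green}: total = 2230
  {Red, Blue}: total = 2290
  {Blue, Green}: total = 2650
Best pair: {Red, Green} with total 2230.

{Red, Green}, total 2230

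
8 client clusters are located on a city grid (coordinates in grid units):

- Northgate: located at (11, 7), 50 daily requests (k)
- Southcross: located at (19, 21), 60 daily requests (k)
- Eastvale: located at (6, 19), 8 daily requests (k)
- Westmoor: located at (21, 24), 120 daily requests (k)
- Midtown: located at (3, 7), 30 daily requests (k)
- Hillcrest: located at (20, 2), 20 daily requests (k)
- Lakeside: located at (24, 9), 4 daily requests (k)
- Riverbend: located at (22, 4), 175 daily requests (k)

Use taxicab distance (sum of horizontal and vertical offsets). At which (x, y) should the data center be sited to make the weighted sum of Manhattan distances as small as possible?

Manhattan distance separates: Σwᵢ(|x−xᵢ|+|y−yᵢ|) = Σwᵢ|x−xᵢ| + Σwᵢ|y−yᵢ|, so x and y are optimised independently as 1-D weighted medians.
Total weight W = 467; half = 233.5.
x-coordinate, sorted with cumulative weight:
  x=3 (Midtown, w=30) cum 30
  x=6 (Eastvale, w=8) cum 38
  x=11 (Northgate, w=50) cum 88
  x=19 (Southcross, w=60) cum 148
  x=20 (Hillcrest, w=20) cum 168
  x=21 (Westmoor, w=120) cum 288  ← median
  x=22 (Riverbend, w=175) cum 463
  x=24 (Lakeside, w=4) cum 467
⇒ x* = 21
y-coordinate, sorted with cumulative weight:
  y=2 (Hillcrest, w=20) cum 20
  y=4 (Riverbend, w=175) cum 195
  y=7 (Northgate, w=50) cum 245  ← median
  y=7 (Midtown, w=30) cum 275
  y=9 (Lakeside, w=4) cum 279
  y=19 (Eastvale, w=8) cum 287
  y=21 (Southcross, w=60) cum 347
  y=24 (Westmoor, w=120) cum 467
⇒ y* = 7

(21, 7)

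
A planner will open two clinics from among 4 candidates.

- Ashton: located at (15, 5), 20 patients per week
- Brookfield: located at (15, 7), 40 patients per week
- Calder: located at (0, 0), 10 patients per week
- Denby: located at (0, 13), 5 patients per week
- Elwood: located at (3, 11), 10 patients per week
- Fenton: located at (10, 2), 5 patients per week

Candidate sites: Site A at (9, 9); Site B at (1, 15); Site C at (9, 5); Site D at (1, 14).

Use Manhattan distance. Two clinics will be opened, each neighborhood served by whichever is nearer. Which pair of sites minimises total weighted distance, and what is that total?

Evaluate every pair (each demand assigned to the nearer of the two):
  {Site C, Site D}: total = 660
  {Site B, Site C}: total = 675
  {Site A, Site C}: total = 745
  {Site A, Site D}: total = 770
  {Site A, Site B}: total = 795
  {Site B, Site D}: total = 1615
Best pair: {Site C, Site D} with total 660.

{Site C, Site D}, total 660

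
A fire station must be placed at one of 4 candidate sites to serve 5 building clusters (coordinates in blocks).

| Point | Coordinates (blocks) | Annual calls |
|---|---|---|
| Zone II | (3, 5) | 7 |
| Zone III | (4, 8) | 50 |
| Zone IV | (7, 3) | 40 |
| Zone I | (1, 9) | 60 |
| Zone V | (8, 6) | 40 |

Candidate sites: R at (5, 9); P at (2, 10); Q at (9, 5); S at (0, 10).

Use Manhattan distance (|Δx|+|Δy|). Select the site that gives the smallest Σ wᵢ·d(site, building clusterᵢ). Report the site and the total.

Total weighted distance at each candidate:
  R (5, 9): total = 942
  P (2, 10): total = 1242
  Q (9, 5): total = 1402
  S (0, 10): total = 1516
Minimum is at R with total 942 blocks.

R, total 942 blocks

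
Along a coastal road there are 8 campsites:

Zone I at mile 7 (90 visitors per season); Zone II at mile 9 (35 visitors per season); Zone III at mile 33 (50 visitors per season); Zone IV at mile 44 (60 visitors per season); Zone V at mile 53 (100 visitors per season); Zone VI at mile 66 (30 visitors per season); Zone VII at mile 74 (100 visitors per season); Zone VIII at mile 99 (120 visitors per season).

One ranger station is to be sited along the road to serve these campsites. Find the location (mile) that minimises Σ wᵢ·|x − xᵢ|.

For a sum of weighted absolute distances on a line, the optimum is the weighted median (not the mean). Total weight W = 585; half-weight = 292.5.
Sort by position and accumulate weight:
  mile 7 (Zone I, w=90) → cum 90
  mile 9 (Zone II, w=35) → cum 125
  mile 33 (Zone III, w=50) → cum 175
  mile 44 (Zone IV, w=60) → cum 235
  mile 53 (Zone V, w=100) → cum 335  ≥ 292.5 → median here
  mile 66 (Zone VI, w=30) → cum 365
  mile 74 (Zone VII, w=100) → cum 465
  mile 99 (Zone VIII, w=120) → cum 585
Optimal location: mile 53.

x = 53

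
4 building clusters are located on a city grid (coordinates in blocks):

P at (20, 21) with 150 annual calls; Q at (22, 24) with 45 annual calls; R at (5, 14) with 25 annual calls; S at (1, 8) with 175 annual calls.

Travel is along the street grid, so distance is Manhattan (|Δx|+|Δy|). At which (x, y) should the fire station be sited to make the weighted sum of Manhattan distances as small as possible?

Manhattan distance separates: Σwᵢ(|x−xᵢ|+|y−yᵢ|) = Σwᵢ|x−xᵢ| + Σwᵢ|y−yᵢ|, so x and y are optimised independently as 1-D weighted medians.
Total weight W = 395; half = 197.5.
x-coordinate, sorted with cumulative weight:
  x=1 (S, w=175) cum 175
  x=5 (R, w=25) cum 200  ← median
  x=20 (P, w=150) cum 350
  x=22 (Q, w=45) cum 395
⇒ x* = 5
y-coordinate, sorted with cumulative weight:
  y=8 (S, w=175) cum 175
  y=14 (R, w=25) cum 200  ← median
  y=21 (P, w=150) cum 350
  y=24 (Q, w=45) cum 395
⇒ y* = 14

(5, 14)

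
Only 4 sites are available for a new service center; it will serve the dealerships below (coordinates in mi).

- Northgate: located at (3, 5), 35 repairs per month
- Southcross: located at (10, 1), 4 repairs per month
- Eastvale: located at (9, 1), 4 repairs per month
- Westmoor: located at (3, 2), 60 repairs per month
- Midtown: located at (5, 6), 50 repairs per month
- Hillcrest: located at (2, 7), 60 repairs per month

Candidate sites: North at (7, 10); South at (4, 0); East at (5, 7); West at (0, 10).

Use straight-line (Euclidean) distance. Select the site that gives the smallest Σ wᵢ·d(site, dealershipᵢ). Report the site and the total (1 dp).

East, total 712.2 mi

Total weighted distance at each candidate:
  North (7, 10): total = 1409.1
  South (4, 0): total = 1098.3
  East (5, 7): total = 712.2
  West (0, 10): total = 1357.9
Minimum is at East with total 712.2 mi.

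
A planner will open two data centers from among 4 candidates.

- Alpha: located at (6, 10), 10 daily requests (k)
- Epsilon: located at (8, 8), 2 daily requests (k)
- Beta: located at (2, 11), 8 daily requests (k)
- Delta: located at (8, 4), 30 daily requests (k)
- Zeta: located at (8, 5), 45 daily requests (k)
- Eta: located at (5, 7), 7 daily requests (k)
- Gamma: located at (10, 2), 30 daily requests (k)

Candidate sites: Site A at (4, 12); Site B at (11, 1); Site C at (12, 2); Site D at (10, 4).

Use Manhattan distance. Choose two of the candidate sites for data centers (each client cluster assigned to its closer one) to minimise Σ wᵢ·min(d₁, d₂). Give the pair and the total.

Evaluate every pair (each demand assigned to the nearer of the two):
  {Site A, Site D}: total = 373
  {Site B, Site D}: total = 543
  {Site C, Site D}: total = 543
  {Site A, Site B}: total = 677
  {Site A, Site C}: total = 677
  {Site B, Site C}: total = 951
Best pair: {Site A, Site D} with total 373.

{Site A, Site D}, total 373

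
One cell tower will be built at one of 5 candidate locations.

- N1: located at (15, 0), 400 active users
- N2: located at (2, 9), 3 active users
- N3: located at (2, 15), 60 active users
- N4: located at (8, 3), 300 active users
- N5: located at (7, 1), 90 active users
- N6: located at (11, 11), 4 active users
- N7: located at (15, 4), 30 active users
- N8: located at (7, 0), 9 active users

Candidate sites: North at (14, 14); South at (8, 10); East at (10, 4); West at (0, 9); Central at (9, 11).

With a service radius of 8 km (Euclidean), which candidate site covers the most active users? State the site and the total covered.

East, covering 833

Coverage radius r = 8 km; a point is covered iff (Δx)²+(Δy)² ≤ 8² = 64.
  North (14, 14): covers {N6} → 4
  South (8, 10): covers {N2, N3, N4, N6} → 367
  East (10, 4): covers {N1, N4, N5, N6, N7, N8} → 833
  West (0, 9): covers {N2, N3} → 63
  Central (9, 11): covers {N2, N6} → 7
Maximum coverage at East: 833 active users.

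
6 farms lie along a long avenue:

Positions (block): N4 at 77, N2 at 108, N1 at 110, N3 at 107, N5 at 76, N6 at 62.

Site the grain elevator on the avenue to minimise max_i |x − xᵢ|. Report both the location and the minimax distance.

location 86, max distance 24

The 1-center on a line is the midpoint of the two extreme points: leftmost at 62, rightmost at 110.
Optimal location = (62 + 110)/2 = 86; maximum distance = (110 − 62)/2 = 24.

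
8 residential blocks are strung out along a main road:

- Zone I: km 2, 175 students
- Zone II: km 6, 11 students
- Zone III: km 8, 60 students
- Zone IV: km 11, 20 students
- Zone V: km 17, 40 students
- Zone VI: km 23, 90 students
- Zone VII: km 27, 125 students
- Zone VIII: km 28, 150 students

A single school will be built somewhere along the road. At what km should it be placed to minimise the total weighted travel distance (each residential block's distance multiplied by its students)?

x = 23

For a sum of weighted absolute distances on a line, the optimum is the weighted median (not the mean). Total weight W = 671; half-weight = 335.5.
Sort by position and accumulate weight:
  km 2 (Zone I, w=175) → cum 175
  km 6 (Zone II, w=11) → cum 186
  km 8 (Zone III, w=60) → cum 246
  km 11 (Zone IV, w=20) → cum 266
  km 17 (Zone V, w=40) → cum 306
  km 23 (Zone VI, w=90) → cum 396  ≥ 335.5 → median here
  km 27 (Zone VII, w=125) → cum 521
  km 28 (Zone VIII, w=150) → cum 671
Optimal location: km 23.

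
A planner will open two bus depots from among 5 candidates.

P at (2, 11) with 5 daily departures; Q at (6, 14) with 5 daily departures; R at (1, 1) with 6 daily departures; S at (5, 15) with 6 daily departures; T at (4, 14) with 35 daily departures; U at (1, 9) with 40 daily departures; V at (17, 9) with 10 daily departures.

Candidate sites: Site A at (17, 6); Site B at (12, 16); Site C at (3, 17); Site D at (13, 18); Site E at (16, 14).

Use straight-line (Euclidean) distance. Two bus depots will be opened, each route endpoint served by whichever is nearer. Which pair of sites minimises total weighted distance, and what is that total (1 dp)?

Evaluate every pair (each demand assigned to the nearer of the two):
  {Site A, Site C}: total = 635.9
  {Site C, Site E}: total = 656.9
  {Site B, Site C}: total = 691.9
  {Site C, Site D}: total = 704.4
  {Site A, Site B}: total = 1070.7
  {Site B, Site E}: total = 1102.7
  {Site B, Site D}: total = 1137.7
  {Site A, Site D}: total = 1232.1
  {Site D, Site E}: total = 1271.6
  {Site A, Site E}: total = 1370.9
Best pair: {Site A, Site C} with total 635.9.

{Site A, Site C}, total 635.9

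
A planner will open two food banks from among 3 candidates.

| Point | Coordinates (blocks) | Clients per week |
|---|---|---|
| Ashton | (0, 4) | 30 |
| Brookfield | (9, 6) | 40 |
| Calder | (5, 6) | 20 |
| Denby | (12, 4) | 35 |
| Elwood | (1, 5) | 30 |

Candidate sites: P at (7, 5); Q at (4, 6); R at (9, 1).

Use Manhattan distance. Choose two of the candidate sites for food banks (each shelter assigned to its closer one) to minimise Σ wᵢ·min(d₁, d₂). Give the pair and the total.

Evaluate every pair (each demand assigned to the nearer of the two):
  {P, Q}: total = 650
  {Q, R}: total = 730
  {P, R}: total = 810
Best pair: {P, Q} with total 650.

{P, Q}, total 650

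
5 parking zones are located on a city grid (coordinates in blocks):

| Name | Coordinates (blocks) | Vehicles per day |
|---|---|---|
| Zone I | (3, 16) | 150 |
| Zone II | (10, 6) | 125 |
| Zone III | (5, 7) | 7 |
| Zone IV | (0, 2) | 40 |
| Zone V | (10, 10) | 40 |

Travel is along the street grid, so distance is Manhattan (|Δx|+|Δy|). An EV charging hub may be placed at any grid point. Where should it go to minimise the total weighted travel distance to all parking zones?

(3, 10)

Manhattan distance separates: Σwᵢ(|x−xᵢ|+|y−yᵢ|) = Σwᵢ|x−xᵢ| + Σwᵢ|y−yᵢ|, so x and y are optimised independently as 1-D weighted medians.
Total weight W = 362; half = 181.
x-coordinate, sorted with cumulative weight:
  x=0 (Zone IV, w=40) cum 40
  x=3 (Zone I, w=150) cum 190  ← median
  x=5 (Zone III, w=7) cum 197
  x=10 (Zone II, w=125) cum 322
  x=10 (Zone V, w=40) cum 362
⇒ x* = 3
y-coordinate, sorted with cumulative weight:
  y=2 (Zone IV, w=40) cum 40
  y=6 (Zone II, w=125) cum 165
  y=7 (Zone III, w=7) cum 172
  y=10 (Zone V, w=40) cum 212  ← median
  y=16 (Zone I, w=150) cum 362
⇒ y* = 10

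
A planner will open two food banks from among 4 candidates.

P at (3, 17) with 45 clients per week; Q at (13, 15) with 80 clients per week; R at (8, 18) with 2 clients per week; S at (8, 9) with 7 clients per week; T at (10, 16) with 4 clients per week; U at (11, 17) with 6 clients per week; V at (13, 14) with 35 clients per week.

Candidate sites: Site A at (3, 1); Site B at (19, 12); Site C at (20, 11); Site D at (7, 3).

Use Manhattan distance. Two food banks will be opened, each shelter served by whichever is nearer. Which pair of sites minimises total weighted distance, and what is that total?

Evaluate every pair (each demand assigned to the nearer of the two):
  {Site A, Site B}: total = 1975
  {Site B, Site D}: total = 2021
  {Site B, Site C}: total = 2207
  {Site A, Site C}: total = 2229
  {Site C, Site D}: total = 2271
  {Site A, Site D}: total = 3008
Best pair: {Site A, Site B} with total 1975.

{Site A, Site B}, total 1975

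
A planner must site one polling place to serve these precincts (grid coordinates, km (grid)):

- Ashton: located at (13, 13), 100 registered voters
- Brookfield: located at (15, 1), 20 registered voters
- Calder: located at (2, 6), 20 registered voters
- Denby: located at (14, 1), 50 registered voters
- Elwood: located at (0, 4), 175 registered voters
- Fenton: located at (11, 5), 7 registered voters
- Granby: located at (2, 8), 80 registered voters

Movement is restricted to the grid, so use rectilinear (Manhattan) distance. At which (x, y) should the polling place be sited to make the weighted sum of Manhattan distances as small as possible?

Manhattan distance separates: Σwᵢ(|x−xᵢ|+|y−yᵢ|) = Σwᵢ|x−xᵢ| + Σwᵢ|y−yᵢ|, so x and y are optimised independently as 1-D weighted medians.
Total weight W = 452; half = 226.
x-coordinate, sorted with cumulative weight:
  x=0 (Elwood, w=175) cum 175
  x=2 (Calder, w=20) cum 195
  x=2 (Granby, w=80) cum 275  ← median
  x=11 (Fenton, w=7) cum 282
  x=13 (Ashton, w=100) cum 382
  x=14 (Denby, w=50) cum 432
  x=15 (Brookfield, w=20) cum 452
⇒ x* = 2
y-coordinate, sorted with cumulative weight:
  y=1 (Brookfield, w=20) cum 20
  y=1 (Denby, w=50) cum 70
  y=4 (Elwood, w=175) cum 245  ← median
  y=5 (Fenton, w=7) cum 252
  y=6 (Calder, w=20) cum 272
  y=8 (Granby, w=80) cum 352
  y=13 (Ashton, w=100) cum 452
⇒ y* = 4

(2, 4)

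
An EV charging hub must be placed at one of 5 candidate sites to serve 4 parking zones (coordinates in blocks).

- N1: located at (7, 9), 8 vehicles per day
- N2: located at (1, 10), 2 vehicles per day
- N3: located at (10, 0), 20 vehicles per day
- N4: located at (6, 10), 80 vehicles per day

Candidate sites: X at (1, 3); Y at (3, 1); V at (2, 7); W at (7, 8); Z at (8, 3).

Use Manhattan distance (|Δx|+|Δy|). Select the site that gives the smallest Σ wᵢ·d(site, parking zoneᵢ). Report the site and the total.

Total weighted distance at each candidate:
  X (1, 3): total = 1310
  Y (3, 1): total = 1238
  V (2, 7): total = 924
  W (7, 8): total = 484
  Z (8, 3): total = 904
Minimum is at W with total 484 blocks.

W, total 484 blocks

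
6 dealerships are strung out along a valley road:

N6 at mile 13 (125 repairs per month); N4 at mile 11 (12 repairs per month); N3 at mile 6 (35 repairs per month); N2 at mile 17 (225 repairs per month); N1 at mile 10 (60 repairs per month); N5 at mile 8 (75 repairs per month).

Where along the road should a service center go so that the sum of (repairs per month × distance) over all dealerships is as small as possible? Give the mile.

For a sum of weighted absolute distances on a line, the optimum is the weighted median (not the mean). Total weight W = 532; half-weight = 266.
Sort by position and accumulate weight:
  mile 6 (N3, w=35) → cum 35
  mile 8 (N5, w=75) → cum 110
  mile 10 (N1, w=60) → cum 170
  mile 11 (N4, w=12) → cum 182
  mile 13 (N6, w=125) → cum 307  ≥ 266 → median here
  mile 17 (N2, w=225) → cum 532
Optimal location: mile 13.

x = 13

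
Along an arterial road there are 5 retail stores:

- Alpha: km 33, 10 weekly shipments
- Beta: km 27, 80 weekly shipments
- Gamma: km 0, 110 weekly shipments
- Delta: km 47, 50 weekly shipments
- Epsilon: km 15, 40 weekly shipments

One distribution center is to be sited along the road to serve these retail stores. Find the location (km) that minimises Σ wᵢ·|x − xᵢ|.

x = 15

For a sum of weighted absolute distances on a line, the optimum is the weighted median (not the mean). Total weight W = 290; half-weight = 145.
Sort by position and accumulate weight:
  km 0 (Gamma, w=110) → cum 110
  km 15 (Epsilon, w=40) → cum 150  ≥ 145 → median here
  km 27 (Beta, w=80) → cum 230
  km 33 (Alpha, w=10) → cum 240
  km 47 (Delta, w=50) → cum 290
Optimal location: km 15.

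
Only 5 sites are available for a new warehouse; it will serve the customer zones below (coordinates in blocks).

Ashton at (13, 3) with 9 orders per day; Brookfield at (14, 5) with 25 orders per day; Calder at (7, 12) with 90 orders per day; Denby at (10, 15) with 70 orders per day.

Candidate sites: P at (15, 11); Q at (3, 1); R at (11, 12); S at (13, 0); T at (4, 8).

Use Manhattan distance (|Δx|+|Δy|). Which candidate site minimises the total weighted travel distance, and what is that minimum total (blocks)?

R, total 989 blocks

Total weighted distance at each candidate:
  P (15, 11): total = 1705
  Q (3, 1): total = 3303
  R (11, 12): total = 989
  S (13, 0): total = 3057
  T (4, 8): total = 1991
Minimum is at R with total 989 blocks.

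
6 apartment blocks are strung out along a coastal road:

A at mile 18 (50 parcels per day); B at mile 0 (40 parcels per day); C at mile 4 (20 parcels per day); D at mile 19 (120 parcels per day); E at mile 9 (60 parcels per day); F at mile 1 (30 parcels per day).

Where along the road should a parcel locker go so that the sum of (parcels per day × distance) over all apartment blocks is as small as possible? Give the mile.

x = 18

For a sum of weighted absolute distances on a line, the optimum is the weighted median (not the mean). Total weight W = 320; half-weight = 160.
Sort by position and accumulate weight:
  mile 0 (B, w=40) → cum 40
  mile 1 (F, w=30) → cum 70
  mile 4 (C, w=20) → cum 90
  mile 9 (E, w=60) → cum 150
  mile 18 (A, w=50) → cum 200  ≥ 160 → median here
  mile 19 (D, w=120) → cum 320
Optimal location: mile 18.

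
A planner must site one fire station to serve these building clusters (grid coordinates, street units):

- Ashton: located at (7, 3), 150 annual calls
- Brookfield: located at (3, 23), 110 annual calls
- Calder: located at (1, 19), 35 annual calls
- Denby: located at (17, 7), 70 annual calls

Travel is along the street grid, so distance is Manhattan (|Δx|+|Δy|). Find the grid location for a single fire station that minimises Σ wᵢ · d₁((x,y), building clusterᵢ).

(7, 7)

Manhattan distance separates: Σwᵢ(|x−xᵢ|+|y−yᵢ|) = Σwᵢ|x−xᵢ| + Σwᵢ|y−yᵢ|, so x and y are optimised independently as 1-D weighted medians.
Total weight W = 365; half = 182.5.
x-coordinate, sorted with cumulative weight:
  x=1 (Calder, w=35) cum 35
  x=3 (Brookfield, w=110) cum 145
  x=7 (Ashton, w=150) cum 295  ← median
  x=17 (Denby, w=70) cum 365
⇒ x* = 7
y-coordinate, sorted with cumulative weight:
  y=3 (Ashton, w=150) cum 150
  y=7 (Denby, w=70) cum 220  ← median
  y=19 (Calder, w=35) cum 255
  y=23 (Brookfield, w=110) cum 365
⇒ y* = 7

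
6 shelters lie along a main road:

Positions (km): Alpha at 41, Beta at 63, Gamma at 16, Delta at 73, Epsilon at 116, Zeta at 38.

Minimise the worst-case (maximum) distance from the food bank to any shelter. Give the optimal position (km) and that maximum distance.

The 1-center on a line is the midpoint of the two extreme points: leftmost at 16, rightmost at 116.
Optimal location = (16 + 116)/2 = 66; maximum distance = (116 − 16)/2 = 50.

location 66, max distance 50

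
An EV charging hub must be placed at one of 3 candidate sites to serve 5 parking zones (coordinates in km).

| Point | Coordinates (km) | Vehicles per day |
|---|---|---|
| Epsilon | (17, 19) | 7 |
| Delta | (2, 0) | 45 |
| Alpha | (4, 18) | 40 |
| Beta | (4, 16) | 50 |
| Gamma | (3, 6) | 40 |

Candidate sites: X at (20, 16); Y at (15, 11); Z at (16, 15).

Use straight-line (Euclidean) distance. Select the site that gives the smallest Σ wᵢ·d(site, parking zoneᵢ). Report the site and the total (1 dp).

Total weighted distance at each candidate:
  X (20, 16): total = 3347.3
  Y (15, 11): total = 2469.7
  Z (16, 15): total = 2681.5
Minimum is at Y with total 2469.7 km.

Y, total 2469.7 km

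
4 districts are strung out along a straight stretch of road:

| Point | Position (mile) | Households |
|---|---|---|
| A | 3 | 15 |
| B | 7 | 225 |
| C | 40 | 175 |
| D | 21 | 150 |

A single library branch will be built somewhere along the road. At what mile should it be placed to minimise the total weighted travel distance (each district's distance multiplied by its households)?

x = 21

For a sum of weighted absolute distances on a line, the optimum is the weighted median (not the mean). Total weight W = 565; half-weight = 282.5.
Sort by position and accumulate weight:
  mile 3 (A, w=15) → cum 15
  mile 7 (B, w=225) → cum 240
  mile 21 (D, w=150) → cum 390  ≥ 282.5 → median here
  mile 40 (C, w=175) → cum 565
Optimal location: mile 21.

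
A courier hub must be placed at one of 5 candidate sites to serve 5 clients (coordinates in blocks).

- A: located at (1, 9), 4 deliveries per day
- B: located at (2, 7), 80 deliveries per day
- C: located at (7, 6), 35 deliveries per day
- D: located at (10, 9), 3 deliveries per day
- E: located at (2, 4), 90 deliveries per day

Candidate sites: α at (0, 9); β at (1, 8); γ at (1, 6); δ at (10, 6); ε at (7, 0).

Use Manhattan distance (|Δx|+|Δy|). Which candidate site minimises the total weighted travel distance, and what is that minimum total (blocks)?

γ, total 688 blocks

Total weighted distance at each candidate:
  α (0, 9): total = 1334
  β (1, 8): total = 924
  γ (1, 6): total = 688
  δ (10, 6): total = 1782
  ε (7, 0): total = 2076
Minimum is at γ with total 688 blocks.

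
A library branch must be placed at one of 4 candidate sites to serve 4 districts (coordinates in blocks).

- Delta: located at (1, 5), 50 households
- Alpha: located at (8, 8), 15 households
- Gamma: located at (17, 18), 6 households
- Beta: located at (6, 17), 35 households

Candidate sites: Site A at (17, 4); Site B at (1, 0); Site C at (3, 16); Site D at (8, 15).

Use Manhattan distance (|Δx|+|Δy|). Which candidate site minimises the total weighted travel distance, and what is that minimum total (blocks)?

Total weighted distance at each candidate:
  Site A (17, 4): total = 1969
  Site B (1, 0): total = 1449
  Site C (3, 16): total = 1081
  Site D (8, 15): total = 1167
Minimum is at Site C with total 1081 blocks.

Site C, total 1081 blocks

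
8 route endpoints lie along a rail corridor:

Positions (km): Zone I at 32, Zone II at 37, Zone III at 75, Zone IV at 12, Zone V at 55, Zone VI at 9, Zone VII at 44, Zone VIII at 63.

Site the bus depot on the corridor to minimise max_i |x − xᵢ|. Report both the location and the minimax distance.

The 1-center on a line is the midpoint of the two extreme points: leftmost at 9, rightmost at 75.
Optimal location = (9 + 75)/2 = 42; maximum distance = (75 − 9)/2 = 33.

location 42, max distance 33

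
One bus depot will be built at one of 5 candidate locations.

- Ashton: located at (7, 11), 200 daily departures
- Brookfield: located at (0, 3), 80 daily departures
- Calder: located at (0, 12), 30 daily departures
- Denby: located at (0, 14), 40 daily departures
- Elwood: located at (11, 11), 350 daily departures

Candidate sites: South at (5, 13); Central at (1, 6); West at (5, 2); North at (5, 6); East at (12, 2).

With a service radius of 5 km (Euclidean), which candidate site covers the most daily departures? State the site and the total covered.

Coverage radius r = 5 km; a point is covered iff (Δx)²+(Δy)² ≤ 5² = 25.
  South (5, 13): covers {Ashton} → 200
  Central (1, 6): covers {Brookfield} → 80
  West (5, 2): covers {none} → 0
  North (5, 6): covers {none} → 0
  East (12, 2): covers {none} → 0
Maximum coverage at South: 200 daily departures.

South, covering 200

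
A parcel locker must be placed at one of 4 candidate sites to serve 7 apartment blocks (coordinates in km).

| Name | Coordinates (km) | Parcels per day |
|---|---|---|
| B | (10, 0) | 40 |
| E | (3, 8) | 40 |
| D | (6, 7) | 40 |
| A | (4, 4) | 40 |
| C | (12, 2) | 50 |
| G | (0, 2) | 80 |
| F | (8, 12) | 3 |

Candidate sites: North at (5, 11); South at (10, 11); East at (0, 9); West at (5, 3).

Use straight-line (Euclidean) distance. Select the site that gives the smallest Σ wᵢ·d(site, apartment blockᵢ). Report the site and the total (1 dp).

Total weighted distance at each candidate:
  North (5, 11): total = 2478.5
  South (10, 11): total = 2883.7
  East (0, 9): total = 2454.0
  West (5, 3): total = 1460.1
Minimum is at West with total 1460.1 km.

West, total 1460.1 km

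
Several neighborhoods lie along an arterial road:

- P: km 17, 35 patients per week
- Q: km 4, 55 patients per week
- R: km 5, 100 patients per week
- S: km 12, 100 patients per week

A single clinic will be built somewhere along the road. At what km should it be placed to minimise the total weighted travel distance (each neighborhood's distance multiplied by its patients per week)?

For a sum of weighted absolute distances on a line, the optimum is the weighted median (not the mean). Total weight W = 290; half-weight = 145.
Sort by position and accumulate weight:
  km 4 (Q, w=55) → cum 55
  km 5 (R, w=100) → cum 155  ≥ 145 → median here
  km 12 (S, w=100) → cum 255
  km 17 (P, w=35) → cum 290
Optimal location: km 5.

x = 5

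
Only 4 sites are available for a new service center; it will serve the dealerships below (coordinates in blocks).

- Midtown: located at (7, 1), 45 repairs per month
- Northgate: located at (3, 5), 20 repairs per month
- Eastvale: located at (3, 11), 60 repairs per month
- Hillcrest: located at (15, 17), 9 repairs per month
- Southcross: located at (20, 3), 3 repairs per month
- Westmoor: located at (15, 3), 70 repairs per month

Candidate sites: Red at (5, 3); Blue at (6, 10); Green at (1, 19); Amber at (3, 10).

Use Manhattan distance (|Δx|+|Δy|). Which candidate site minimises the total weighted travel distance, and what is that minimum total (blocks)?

Red, total 1821 blocks

Total weighted distance at each candidate:
  Red (5, 3): total = 1821
  Blue (6, 10): total = 2177
  Green (1, 19): total = 4349
  Amber (3, 10): total = 2318
Minimum is at Red with total 1821 blocks.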